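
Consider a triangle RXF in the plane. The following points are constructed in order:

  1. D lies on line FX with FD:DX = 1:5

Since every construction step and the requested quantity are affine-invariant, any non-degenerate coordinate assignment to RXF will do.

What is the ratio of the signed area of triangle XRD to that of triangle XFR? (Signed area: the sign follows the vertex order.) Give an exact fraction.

Assign R = (0, 0), X = (1, 0), F = (0, 1) — the answer is frame-independent, so this choice is without loss of generality.
1. D lies on line FX with FD:DX = 1:5 ⇒ D = (1/6, 5/6)
2·[XRD] = -5/6, 2·[XFR] = 1
[XRD]:[XFR] = -5/6:1 = -5/6

[XRD]:[XFR] = -5/6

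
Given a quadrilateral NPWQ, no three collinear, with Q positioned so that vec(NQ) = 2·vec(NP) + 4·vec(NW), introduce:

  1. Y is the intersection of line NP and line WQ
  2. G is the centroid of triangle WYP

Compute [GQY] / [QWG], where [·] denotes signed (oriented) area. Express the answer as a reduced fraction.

[GQY]:[QWG] = 4/3

Assign N = (0, 0), P = (1, 0), W = (0, 1), Q = (2, 4) — the answer is frame-independent, so this choice is without loss of generality.
1. Y is the intersection of line NP and line WQ ⇒ Y = (-2/3, 0)
2. G is the centroid of triangle WYP ⇒ G = (1/9, 1/3)
2·[GQY] = 20/9, 2·[QWG] = 5/3
[GQY]:[QWG] = 20/9:5/3 = 4/3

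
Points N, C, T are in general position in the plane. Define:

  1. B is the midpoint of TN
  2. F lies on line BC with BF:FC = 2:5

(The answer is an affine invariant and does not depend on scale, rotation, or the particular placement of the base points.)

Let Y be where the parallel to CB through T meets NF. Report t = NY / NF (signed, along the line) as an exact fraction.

Set N = (0, 0), C = (1, 0), T = (0, 1); any affine frame gives the same invariant.
1. B is the midpoint of TN ⇒ B = (0, 1/2)
2. F lies on line BC with BF:FC = 2:5 ⇒ F = (2/7, 5/14)
through T parallel to CB: direction (-1, 1/2); meets NF at Y = (4/7, 5/7)
Y = N + t·(F−N) with t = 2

t = 2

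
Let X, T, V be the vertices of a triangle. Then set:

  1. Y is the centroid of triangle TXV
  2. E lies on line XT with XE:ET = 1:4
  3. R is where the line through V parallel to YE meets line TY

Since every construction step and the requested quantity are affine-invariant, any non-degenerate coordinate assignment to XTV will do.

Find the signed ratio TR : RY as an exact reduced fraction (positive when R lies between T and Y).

TR:RY = -7/3

Set X = (0, 0), T = (1, 0), V = (0, 1); any affine frame gives the same invariant.
1. Y is the centroid of triangle TXV ⇒ Y = (1/3, 1/3)
2. E lies on line XT with XE:ET = 1:4 ⇒ E = (1/5, 0)
3. R is where the line through V parallel to YE meets line TY ⇒ R = (-1/6, 7/12)
R = T + t·(Y−T) with t = 7/4, so TR:RY = t:(1−t) = 7/4:-3/4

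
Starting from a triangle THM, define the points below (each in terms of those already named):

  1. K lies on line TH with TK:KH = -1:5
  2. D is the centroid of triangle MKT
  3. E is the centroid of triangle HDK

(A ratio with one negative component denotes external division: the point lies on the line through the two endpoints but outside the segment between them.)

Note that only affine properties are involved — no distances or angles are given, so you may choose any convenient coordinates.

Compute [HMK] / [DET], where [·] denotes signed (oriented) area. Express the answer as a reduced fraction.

[HMK]:[DET] = -15

Choose coordinates T = (0, 0), H = (1, 0), M = (0, 1).
1. K lies on line TH with TK:KH = -1:5 ⇒ K = (-1/4, 0)
2. D is the centroid of triangle MKT ⇒ D = (-1/12, 1/3)
3. E is the centroid of triangle HDK ⇒ E = (2/9, 1/9)
2·[HMK] = 5/4, 2·[DET] = -1/12
[HMK]:[DET] = 5/4:-1/12 = -15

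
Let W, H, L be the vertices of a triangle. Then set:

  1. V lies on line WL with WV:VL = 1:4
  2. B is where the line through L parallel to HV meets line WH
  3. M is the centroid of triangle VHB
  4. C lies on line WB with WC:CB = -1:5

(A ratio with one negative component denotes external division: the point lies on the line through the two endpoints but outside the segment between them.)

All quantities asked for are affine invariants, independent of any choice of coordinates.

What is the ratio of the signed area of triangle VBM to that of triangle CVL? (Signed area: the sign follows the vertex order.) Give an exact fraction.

Assign W = (0, 0), H = (1, 0), L = (0, 1) — the answer is frame-independent, so this choice is without loss of generality.
1. V lies on line WL with WV:VL = 1:4 ⇒ V = (0, 1/5)
2. B is where the line through L parallel to HV meets line WH ⇒ B = (5, 0)
3. M is the centroid of triangle VHB ⇒ M = (2, 1/15)
4. C lies on line WB with WC:CB = -1:5 ⇒ C = (-5/4, 0)
2·[VBM] = -4/15, 2·[CVL] = 1
[VBM]:[CVL] = -4/15:1 = -4/15

[VBM]:[CVL] = -4/15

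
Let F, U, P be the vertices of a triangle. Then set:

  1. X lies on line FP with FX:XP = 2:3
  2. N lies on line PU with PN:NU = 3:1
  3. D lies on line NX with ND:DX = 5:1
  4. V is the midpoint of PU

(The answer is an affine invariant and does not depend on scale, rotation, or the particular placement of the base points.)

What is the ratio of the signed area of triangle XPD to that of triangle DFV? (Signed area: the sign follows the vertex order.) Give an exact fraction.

[XPD]:[DFV] = -3/5

Choose coordinates F = (0, 0), U = (1, 0), P = (0, 1).
1. X lies on line FP with FX:XP = 2:3 ⇒ X = (0, 2/5)
2. N lies on line PU with PN:NU = 3:1 ⇒ N = (3/4, 1/4)
3. D lies on line NX with ND:DX = 5:1 ⇒ D = (1/8, 3/8)
4. V is the midpoint of PU ⇒ V = (1/2, 1/2)
2·[XPD] = -3/40, 2·[DFV] = 1/8
[XPD]:[DFV] = -3/40:1/8 = -3/5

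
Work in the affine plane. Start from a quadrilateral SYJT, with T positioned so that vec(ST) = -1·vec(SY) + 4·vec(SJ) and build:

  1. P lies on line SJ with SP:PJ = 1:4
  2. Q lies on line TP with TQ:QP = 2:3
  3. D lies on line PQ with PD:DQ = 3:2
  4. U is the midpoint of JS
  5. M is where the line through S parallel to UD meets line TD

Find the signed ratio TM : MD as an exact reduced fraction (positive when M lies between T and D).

TM:MD = -31/15

Work in coordinates with S = (0, 0), Y = (1, 0), J = (0, 1), T = (-1, 4).
1. P lies on line SJ with SP:PJ = 1:4 ⇒ P = (0, 1/5)
2. Q lies on line TP with TQ:QP = 2:3 ⇒ Q = (-3/5, 62/25)
3. D lies on line PQ with PD:DQ = 3:2 ⇒ D = (-9/25, 196/125)
4. U is the midpoint of JS ⇒ U = (0, 1/2)
5. M is where the line through S parallel to UD meets line TD ⇒ M = (6/25, -89/125)
M = T + t·(D−T) with t = 31/16, so TM:MD = t:(1−t) = 31/16:-15/16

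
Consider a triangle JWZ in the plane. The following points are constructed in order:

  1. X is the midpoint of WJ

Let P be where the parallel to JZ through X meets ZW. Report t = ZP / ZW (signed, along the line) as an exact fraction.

t = 1/2

Work in coordinates with J = (0, 0), W = (1, 0), Z = (0, 1).
1. X is the midpoint of WJ ⇒ X = (1/2, 0)
through X parallel to JZ: direction (0, 1); meets ZW at P = (1/2, 1/2)
P = Z + t·(W−Z) with t = 1/2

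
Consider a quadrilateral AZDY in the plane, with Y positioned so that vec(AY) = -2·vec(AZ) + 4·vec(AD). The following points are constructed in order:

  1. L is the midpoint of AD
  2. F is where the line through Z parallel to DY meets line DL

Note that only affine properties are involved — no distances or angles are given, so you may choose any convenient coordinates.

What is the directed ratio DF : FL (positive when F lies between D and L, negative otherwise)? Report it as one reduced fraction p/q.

Set A = (0, 0), Z = (1, 0), D = (0, 1), Y = (-2, 4); any affine frame gives the same invariant.
1. L is the midpoint of AD ⇒ L = (0, 1/2)
2. F is where the line through Z parallel to DY meets line DL ⇒ F = (0, 3/2)
F = D + t·(L−D) with t = -1, so DF:FL = t:(1−t) = -1:2

DF:FL = -1/2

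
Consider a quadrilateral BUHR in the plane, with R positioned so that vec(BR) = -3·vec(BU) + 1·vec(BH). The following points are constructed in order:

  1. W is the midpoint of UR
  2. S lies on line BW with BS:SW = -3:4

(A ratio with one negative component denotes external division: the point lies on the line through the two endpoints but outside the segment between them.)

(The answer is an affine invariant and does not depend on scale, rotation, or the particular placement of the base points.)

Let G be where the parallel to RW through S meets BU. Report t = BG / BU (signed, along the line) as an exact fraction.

t = -3

Work in coordinates with B = (0, 0), U = (1, 0), H = (0, 1), R = (-3, 1).
1. W is the midpoint of UR ⇒ W = (-1, 1/2)
2. S lies on line BW with BS:SW = -3:4 ⇒ S = (3, -3/2)
through S parallel to RW: direction (2, -1/2); meets BU at G = (-3, 0)
G = B + t·(U−B) with t = -3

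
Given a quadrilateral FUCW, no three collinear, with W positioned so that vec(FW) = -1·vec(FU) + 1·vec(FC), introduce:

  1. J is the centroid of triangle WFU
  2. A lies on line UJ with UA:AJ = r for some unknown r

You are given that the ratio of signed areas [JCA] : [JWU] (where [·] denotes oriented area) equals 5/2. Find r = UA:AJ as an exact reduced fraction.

Work in coordinates with F = (0, 0), U = (1, 0), C = (0, 1), W = (-1, 1).
1. J is the centroid of triangle WFU ⇒ J = (0, 1/3)
2. With UA:AJ = r, write λ = r/(r+1) so A = U + λ·(J−U); A is affine-linear in λ
Every point depending on A is an affine combination of A and λ-independent points, so each such coordinate is linear in λ; the λ² term in each signed area is a multiple of (J−U)×(J−U) = 0, so 2·[JCA] and 2·[JWU] are each linear in λ. Evaluating at λ=0 and λ=1:
  2·[JCA] = 2/3·λ − 2/3,   2·[JWU] = -1/3
So [JCA]:[JWU] = (2/3·λ − 2/3) / (-1/3). Setting this equal to 5/2:
  2/3·λ − 2/3 = 5/2·(-1/3)  ⇒  λ = -1/4
Then r = λ/(1−λ) = (-1/4)/(5/4) = -1/5. Check: with r = -1/5, A = (5/4, -1/12) and [JCA]:[JWU] = 5/2 as required.

r = -1/5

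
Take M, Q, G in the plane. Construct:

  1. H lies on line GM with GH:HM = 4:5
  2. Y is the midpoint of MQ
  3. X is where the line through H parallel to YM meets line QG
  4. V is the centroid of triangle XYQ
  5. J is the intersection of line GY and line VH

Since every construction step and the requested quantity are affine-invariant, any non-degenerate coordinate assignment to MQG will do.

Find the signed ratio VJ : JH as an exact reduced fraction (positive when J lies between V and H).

Assign M = (0, 0), Q = (1, 0), G = (0, 1) — the answer is frame-independent, so this choice is without loss of generality.
1. H lies on line GM with GH:HM = 4:5 ⇒ H = (0, 5/9)
2. Y is the midpoint of MQ ⇒ Y = (1/2, 0)
3. X is where the line through H parallel to YM meets line QG ⇒ X = (4/9, 5/9)
4. V is the centroid of triangle XYQ ⇒ V = (35/54, 5/27)
5. J is the intersection of line GY and line VH ⇒ J = (14/45, 17/45)
J = V + t·(H−V) with t = 13/25, so VJ:JH = t:(1−t) = 13/25:12/25

VJ:JH = 13/12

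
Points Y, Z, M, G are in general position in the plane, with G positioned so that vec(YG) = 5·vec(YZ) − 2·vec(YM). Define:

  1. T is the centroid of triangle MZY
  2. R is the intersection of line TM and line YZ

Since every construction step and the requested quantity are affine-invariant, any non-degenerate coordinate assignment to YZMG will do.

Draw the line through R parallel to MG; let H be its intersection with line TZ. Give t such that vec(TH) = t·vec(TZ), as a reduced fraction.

t = -7/2

Set Y = (0, 0), Z = (1, 0), M = (0, 1), G = (5, -2); any affine frame gives the same invariant.
1. T is the centroid of triangle MZY ⇒ T = (1/3, 1/3)
2. R is the intersection of line TM and line YZ ⇒ R = (1/2, 0)
through R parallel to MG: direction (5, -3); meets TZ at H = (-2, 3/2)
H = T + t·(Z−T) with t = -7/2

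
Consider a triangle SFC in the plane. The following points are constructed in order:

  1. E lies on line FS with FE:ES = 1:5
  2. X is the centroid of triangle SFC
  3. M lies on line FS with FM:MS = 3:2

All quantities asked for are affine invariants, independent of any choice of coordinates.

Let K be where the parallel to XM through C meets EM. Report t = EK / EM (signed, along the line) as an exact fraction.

Work in coordinates with S = (0, 0), F = (1, 0), C = (0, 1).
1. E lies on line FS with FE:ES = 1:5 ⇒ E = (5/6, 0)
2. X is the centroid of triangle SFC ⇒ X = (1/3, 1/3)
3. M lies on line FS with FM:MS = 3:2 ⇒ M = (2/5, 0)
through C parallel to XM: direction (1/15, -1/3); meets EM at K = (1/5, 0)
K = E + t·(M−E) with t = 19/13

t = 19/13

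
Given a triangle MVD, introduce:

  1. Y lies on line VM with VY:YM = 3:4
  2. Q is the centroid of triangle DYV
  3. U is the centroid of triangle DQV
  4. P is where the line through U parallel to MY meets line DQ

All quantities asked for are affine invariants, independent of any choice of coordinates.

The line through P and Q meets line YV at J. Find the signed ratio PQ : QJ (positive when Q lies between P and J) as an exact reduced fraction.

Set M = (0, 0), V = (1, 0), D = (0, 1); any affine frame gives the same invariant.
1. Y lies on line VM with VY:YM = 3:4 ⇒ Y = (4/7, 0)
2. Q is the centroid of triangle DYV ⇒ Q = (11/21, 1/3)
3. U is the centroid of triangle DQV ⇒ U = (32/63, 4/9)
4. P is where the line through U parallel to MY meets line DQ ⇒ P = (55/126, 4/9)
line PQ meets YV at J = (11/14, 0)
Q = P + t·(J−P) with t = 1/4, so PQ:QJ = 1/4:3/4

PQ:QJ = 1/3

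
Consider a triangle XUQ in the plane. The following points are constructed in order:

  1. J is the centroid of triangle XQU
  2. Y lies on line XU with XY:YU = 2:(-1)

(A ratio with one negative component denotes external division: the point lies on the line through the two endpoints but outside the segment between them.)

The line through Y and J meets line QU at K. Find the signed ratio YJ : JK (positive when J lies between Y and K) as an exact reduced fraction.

Work in coordinates with X = (0, 0), U = (1, 0), Q = (0, 1).
1. J is the centroid of triangle XQU ⇒ J = (1/3, 1/3)
2. Y lies on line XU with XY:YU = 2:(-1) ⇒ Y = (2, 0)
line YJ meets QU at K = (3/4, 1/4)
J = Y + t·(K−Y) with t = 4/3, so YJ:JK = 4/3:-1/3

YJ:JK = -4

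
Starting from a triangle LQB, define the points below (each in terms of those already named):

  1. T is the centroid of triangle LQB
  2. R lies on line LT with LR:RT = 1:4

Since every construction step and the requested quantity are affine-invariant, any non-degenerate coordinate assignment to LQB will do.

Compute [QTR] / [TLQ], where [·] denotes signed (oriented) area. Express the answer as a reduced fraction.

[QTR]:[TLQ] = 4/5

Work in coordinates with L = (0, 0), Q = (1, 0), B = (0, 1).
1. T is the centroid of triangle LQB ⇒ T = (1/3, 1/3)
2. R lies on line LT with LR:RT = 1:4 ⇒ R = (1/15, 1/15)
2·[QTR] = 4/15, 2·[TLQ] = 1/3
[QTR]:[TLQ] = 4/15:1/3 = 4/5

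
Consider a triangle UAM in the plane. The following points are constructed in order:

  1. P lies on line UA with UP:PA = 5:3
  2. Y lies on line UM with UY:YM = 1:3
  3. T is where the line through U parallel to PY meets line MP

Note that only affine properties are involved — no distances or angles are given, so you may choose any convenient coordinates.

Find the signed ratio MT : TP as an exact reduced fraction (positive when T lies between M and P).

Assign U = (0, 0), A = (1, 0), M = (0, 1) — the answer is frame-independent, so this choice is without loss of generality.
1. P lies on line UA with UP:PA = 5:3 ⇒ P = (5/8, 0)
2. Y lies on line UM with UY:YM = 1:3 ⇒ Y = (0, 1/4)
3. T is where the line through U parallel to PY meets line MP ⇒ T = (5/6, -1/3)
T = M + t·(P−M) with t = 4/3, so MT:TP = t:(1−t) = 4/3:-1/3

MT:TP = -4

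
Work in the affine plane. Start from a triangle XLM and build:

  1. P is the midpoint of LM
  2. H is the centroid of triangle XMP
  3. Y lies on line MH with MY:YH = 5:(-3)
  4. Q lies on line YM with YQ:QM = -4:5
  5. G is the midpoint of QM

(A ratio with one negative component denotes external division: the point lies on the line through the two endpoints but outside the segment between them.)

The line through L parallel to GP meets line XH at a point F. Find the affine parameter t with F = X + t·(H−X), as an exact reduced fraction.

Assign X = (0, 0), L = (1, 0), M = (0, 1) — the answer is frame-independent, so this choice is without loss of generality.
1. P is the midpoint of LM ⇒ P = (1/2, 1/2)
2. H is the centroid of triangle XMP ⇒ H = (1/6, 1/2)
3. Y lies on line MH with MY:YH = 5:(-3) ⇒ Y = (5/12, -1/4)
4. Q lies on line YM with YQ:QM = -4:5 ⇒ Q = (25/12, -21/4)
5. G is the midpoint of QM ⇒ G = (25/24, -17/8)
through L parallel to GP: direction (-13/24, 21/8); meets XH at F = (21/34, 63/34)
F = X + t·(H−X) with t = 63/17

t = 63/17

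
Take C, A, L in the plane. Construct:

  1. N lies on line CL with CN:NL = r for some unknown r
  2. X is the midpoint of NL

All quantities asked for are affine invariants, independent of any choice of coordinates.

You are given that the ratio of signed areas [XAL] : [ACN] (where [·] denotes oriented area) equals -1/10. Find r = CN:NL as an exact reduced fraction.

r = 5

Work in coordinates with C = (0, 0), A = (1, 0), L = (0, 1).
1. With CN:NL = r, write λ = r/(r+1) so N = C + λ·(L−C); N is affine-linear in λ
2. X is the midpoint of NL ⇒ X is an affine combination of earlier points and hence also affine-linear in λ
Every point depending on N is an affine combination of N and λ-independent points, so each such coordinate is linear in λ; the λ² term in each signed area is a multiple of (L−C)×(L−C) = 0, so 2·[XAL] and 2·[ACN] are each linear in λ. Evaluating at λ=0 and λ=1:
  2·[XAL] = -1/2·λ + 1/2,   2·[ACN] = −λ
So [XAL]:[ACN] = (-1/2·λ + 1/2) / (−λ). Setting this equal to -1/10:
  -1/2·λ + 1/2 = -1/10·(−λ)  ⇒  λ = 5/6
Then r = λ/(1−λ) = (5/6)/(1/6) = 5. Check: with r = 5, N = (0, 5/6) and [XAL]:[ACN] = -1/10 as required.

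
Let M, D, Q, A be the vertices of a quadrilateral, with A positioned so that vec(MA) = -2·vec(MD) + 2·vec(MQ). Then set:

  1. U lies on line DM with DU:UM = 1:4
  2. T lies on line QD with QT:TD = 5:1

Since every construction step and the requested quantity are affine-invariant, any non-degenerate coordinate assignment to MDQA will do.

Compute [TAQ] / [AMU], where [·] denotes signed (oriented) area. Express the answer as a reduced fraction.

[TAQ]:[AMU] = -25/48

Choose coordinates M = (0, 0), D = (1, 0), Q = (0, 1), A = (-2, 2).
1. U lies on line DM with DU:UM = 1:4 ⇒ U = (4/5, 0)
2. T lies on line QD with QT:TD = 5:1 ⇒ T = (5/6, 1/6)
2·[TAQ] = -5/6, 2·[AMU] = 8/5
[TAQ]:[AMU] = -5/6:8/5 = -25/48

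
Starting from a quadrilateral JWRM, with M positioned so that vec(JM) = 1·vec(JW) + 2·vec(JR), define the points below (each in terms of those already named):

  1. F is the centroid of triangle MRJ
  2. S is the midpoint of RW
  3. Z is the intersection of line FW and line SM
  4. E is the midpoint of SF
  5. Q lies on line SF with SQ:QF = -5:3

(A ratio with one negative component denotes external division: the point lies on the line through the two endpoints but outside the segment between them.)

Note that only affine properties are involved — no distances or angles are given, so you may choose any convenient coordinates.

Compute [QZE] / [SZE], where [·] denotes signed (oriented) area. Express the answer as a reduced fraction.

Work in coordinates with J = (0, 0), W = (1, 0), R = (0, 1), M = (1, 2).
1. F is the centroid of triangle MRJ ⇒ F = (1/3, 1)
2. S is the midpoint of RW ⇒ S = (1/2, 1/2)
3. Z is the intersection of line FW and line SM ⇒ Z = (5/9, 2/3)
4. E is the midpoint of SF ⇒ E = (5/12, 3/4)
5. Q lies on line SF with SQ:QF = -5:3 ⇒ Q = (1/12, 7/4)
2·[QZE] = -1/9, 2·[SZE] = 1/36
[QZE]:[SZE] = -1/9:1/36 = -4

[QZE]:[SZE] = -4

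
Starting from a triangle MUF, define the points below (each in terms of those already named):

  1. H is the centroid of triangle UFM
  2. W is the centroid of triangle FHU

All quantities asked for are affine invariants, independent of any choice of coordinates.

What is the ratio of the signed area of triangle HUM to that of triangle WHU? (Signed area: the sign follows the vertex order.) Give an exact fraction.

[HUM]:[WHU] = -3

Choose coordinates M = (0, 0), U = (1, 0), F = (0, 1).
1. H is the centroid of triangle UFM ⇒ H = (1/3, 1/3)
2. W is the centroid of triangle FHU ⇒ W = (4/9, 4/9)
2·[HUM] = -1/3, 2·[WHU] = 1/9
[HUM]:[WHU] = -1/3:1/9 = -3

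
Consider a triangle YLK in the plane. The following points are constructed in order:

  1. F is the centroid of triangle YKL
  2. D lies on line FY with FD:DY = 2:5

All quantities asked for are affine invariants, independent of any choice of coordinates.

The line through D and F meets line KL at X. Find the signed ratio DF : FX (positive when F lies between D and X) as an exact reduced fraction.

Set Y = (0, 0), L = (1, 0), K = (0, 1); any affine frame gives the same invariant.
1. F is the centroid of triangle YKL ⇒ F = (1/3, 1/3)
2. D lies on line FY with FD:DY = 2:5 ⇒ D = (5/21, 5/21)
line DF meets KL at X = (1/2, 1/2)
F = D + t·(X−D) with t = 4/11, so DF:FX = 4/11:7/11

DF:FX = 4/7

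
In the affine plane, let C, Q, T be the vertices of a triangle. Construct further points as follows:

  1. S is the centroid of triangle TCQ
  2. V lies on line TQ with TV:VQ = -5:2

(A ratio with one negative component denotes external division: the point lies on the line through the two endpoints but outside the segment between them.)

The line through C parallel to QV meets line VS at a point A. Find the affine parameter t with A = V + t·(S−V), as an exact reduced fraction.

Assign C = (0, 0), Q = (1, 0), T = (0, 1) — the answer is frame-independent, so this choice is without loss of generality.
1. S is the centroid of triangle TCQ ⇒ S = (1/3, 1/3)
2. V lies on line TQ with TV:VQ = -5:2 ⇒ V = (5/3, -2/3)
through C parallel to QV: direction (2/3, -2/3); meets VS at A = (-7/3, 7/3)
A = V + t·(S−V) with t = 3

t = 3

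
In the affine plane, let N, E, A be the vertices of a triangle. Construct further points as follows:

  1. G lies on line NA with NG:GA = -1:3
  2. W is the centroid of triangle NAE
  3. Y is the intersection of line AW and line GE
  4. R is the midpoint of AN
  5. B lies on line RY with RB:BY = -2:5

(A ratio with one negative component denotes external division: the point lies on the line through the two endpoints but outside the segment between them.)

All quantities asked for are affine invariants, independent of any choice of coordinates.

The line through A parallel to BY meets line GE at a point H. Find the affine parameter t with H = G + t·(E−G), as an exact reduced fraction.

Set N = (0, 0), E = (1, 0), A = (0, 1); any affine frame gives the same invariant.
1. G lies on line NA with NG:GA = -1:3 ⇒ G = (0, -1/2)
2. W is the centroid of triangle NAE ⇒ W = (1/3, 1/3)
3. Y is the intersection of line AW and line GE ⇒ Y = (3/5, -1/5)
4. R is the midpoint of AN ⇒ R = (0, 1/2)
5. B lies on line RY with RB:BY = -2:5 ⇒ B = (-2/5, 29/30)
through A parallel to BY: direction (1, -7/6); meets GE at H = (9/10, -1/20)
H = G + t·(E−G) with t = 9/10

t = 9/10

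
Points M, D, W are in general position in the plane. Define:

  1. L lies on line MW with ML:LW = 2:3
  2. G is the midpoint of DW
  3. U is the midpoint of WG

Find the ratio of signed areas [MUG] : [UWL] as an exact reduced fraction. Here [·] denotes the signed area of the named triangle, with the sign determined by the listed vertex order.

Assign M = (0, 0), D = (1, 0), W = (0, 1) — the answer is frame-independent, so this choice is without loss of generality.
1. L lies on line MW with ML:LW = 2:3 ⇒ L = (0, 2/5)
2. G is the midpoint of DW ⇒ G = (1/2, 1/2)
3. U is the midpoint of WG ⇒ U = (1/4, 3/4)
2·[MUG] = -1/4, 2·[UWL] = 3/20
[MUG]:[UWL] = -1/4:3/20 = -5/3

[MUG]:[UWL] = -5/3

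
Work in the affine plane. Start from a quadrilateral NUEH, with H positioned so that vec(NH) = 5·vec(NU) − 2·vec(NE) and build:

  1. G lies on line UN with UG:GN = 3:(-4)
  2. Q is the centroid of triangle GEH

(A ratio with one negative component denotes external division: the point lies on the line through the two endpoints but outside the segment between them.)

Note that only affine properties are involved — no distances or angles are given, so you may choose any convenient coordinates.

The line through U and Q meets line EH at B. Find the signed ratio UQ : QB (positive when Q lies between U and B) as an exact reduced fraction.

UQ:QB = -13/7

Work in coordinates with N = (0, 0), U = (1, 0), E = (0, 1), H = (5, -2).
1. G lies on line UN with UG:GN = 3:(-4) ⇒ G = (4, 0)
2. Q is the centroid of triangle GEH ⇒ Q = (3, -1/3)
line UQ meets EH at B = (25/13, -2/13)
Q = U + t·(B−U) with t = 13/6, so UQ:QB = 13/6:-7/6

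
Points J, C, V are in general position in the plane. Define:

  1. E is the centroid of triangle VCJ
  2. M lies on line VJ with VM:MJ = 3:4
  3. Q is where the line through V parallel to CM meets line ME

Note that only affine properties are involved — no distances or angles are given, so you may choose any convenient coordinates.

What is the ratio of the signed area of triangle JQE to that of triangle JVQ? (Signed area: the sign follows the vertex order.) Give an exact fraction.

Choose coordinates J = (0, 0), C = (1, 0), V = (0, 1).
1. E is the centroid of triangle VCJ ⇒ E = (1/3, 1/3)
2. M lies on line VJ with VM:MJ = 3:4 ⇒ M = (0, 4/7)
3. Q is where the line through V parallel to CM meets line ME ⇒ Q = (-3, 19/7)
2·[JQE] = -40/21, 2·[JVQ] = 3
[JQE]:[JVQ] = -40/21:3 = -40/63

[JQE]:[JVQ] = -40/63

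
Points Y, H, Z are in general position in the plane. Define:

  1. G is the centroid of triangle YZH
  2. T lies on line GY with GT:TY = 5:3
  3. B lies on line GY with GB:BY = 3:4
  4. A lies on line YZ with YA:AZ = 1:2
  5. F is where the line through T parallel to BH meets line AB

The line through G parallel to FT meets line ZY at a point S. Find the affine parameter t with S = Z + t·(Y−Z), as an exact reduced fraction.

Assign Y = (0, 0), H = (1, 0), Z = (0, 1) — the answer is frame-independent, so this choice is without loss of generality.
1. G is the centroid of triangle YZH ⇒ G = (1/3, 1/3)
2. T lies on line GY with GT:TY = 5:3 ⇒ T = (1/8, 1/8)
3. B lies on line GY with GB:BY = 3:4 ⇒ B = (4/21, 4/21)
4. A lies on line YZ with YA:AZ = 1:2 ⇒ A = (0, 1/3)
5. F is where the line through T parallel to BH meets line AB ⇒ F = (73/210, 61/840)
through G parallel to FT: direction (-187/840, 11/210); meets ZY at S = (0, 7/17)
S = Z + t·(Y−Z) with t = 10/17

t = 10/17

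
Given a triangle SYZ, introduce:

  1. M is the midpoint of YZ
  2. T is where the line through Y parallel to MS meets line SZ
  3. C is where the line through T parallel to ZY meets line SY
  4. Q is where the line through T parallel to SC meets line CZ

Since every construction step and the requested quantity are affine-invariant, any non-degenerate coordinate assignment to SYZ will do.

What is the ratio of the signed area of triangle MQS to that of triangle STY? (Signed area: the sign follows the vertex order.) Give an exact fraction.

[MQS]:[STY] = 1/2

Choose coordinates S = (0, 0), Y = (1, 0), Z = (0, 1).
1. M is the midpoint of YZ ⇒ M = (1/2, 1/2)
2. T is where the line through Y parallel to MS meets line SZ ⇒ T = (0, -1)
3. C is where the line through T parallel to ZY meets line SY ⇒ C = (-1, 0)
4. Q is where the line through T parallel to SC meets line CZ ⇒ Q = (-2, -1)
2·[MQS] = 1/2, 2·[STY] = 1
[MQS]:[STY] = 1/2:1 = 1/2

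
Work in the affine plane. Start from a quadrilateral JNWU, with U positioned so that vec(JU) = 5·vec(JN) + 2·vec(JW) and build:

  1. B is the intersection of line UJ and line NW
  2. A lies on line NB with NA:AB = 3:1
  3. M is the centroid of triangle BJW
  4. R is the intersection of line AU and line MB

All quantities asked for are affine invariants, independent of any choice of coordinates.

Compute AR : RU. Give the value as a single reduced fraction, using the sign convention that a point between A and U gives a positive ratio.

Work in coordinates with J = (0, 0), N = (1, 0), W = (0, 1), U = (5, 2).
1. B is the intersection of line UJ and line NW ⇒ B = (5/7, 2/7)
2. A lies on line NB with NA:AB = 3:1 ⇒ A = (11/14, 3/14)
3. M is the centroid of triangle BJW ⇒ M = (5/21, 3/7)
4. R is the intersection of line AU and line MB ⇒ R = (365/427, 104/427)
R = A + t·(U−A) with t = 1/61, so AR:RU = t:(1−t) = 1/61:60/61

AR:RU = 1/60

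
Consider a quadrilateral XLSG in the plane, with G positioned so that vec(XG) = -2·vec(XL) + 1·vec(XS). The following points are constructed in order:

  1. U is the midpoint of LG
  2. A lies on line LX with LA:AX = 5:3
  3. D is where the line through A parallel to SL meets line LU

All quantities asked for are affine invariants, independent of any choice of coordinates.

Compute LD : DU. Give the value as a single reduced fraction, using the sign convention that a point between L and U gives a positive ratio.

Set X = (0, 0), L = (1, 0), S = (0, 1), G = (-2, 1); any affine frame gives the same invariant.
1. U is the midpoint of LG ⇒ U = (-1/2, 1/2)
2. A lies on line LX with LA:AX = 5:3 ⇒ A = (3/8, 0)
3. D is where the line through A parallel to SL meets line LU ⇒ D = (1/16, 5/16)
D = L + t·(U−L) with t = 5/8, so LD:DU = t:(1−t) = 5/8:3/8

LD:DU = 5/3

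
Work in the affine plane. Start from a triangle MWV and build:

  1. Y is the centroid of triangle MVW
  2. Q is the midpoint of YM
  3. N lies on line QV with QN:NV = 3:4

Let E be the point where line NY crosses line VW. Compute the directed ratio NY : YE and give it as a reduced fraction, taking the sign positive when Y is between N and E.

NY:YE = 1/7

Choose coordinates M = (0, 0), W = (1, 0), V = (0, 1).
1. Y is the centroid of triangle MVW ⇒ Y = (1/3, 1/3)
2. Q is the midpoint of YM ⇒ Q = (1/6, 1/6)
3. N lies on line QV with QN:NV = 3:4 ⇒ N = (2/21, 11/21)
line NY meets VW at E = (2, -1)
Y = N + t·(E−N) with t = 1/8, so NY:YE = 1/8:7/8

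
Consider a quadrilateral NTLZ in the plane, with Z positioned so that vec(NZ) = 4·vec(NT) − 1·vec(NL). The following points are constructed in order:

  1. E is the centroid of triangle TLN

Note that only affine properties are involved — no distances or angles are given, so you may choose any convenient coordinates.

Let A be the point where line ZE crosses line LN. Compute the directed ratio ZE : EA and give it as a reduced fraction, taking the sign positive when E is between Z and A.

ZE:EA = 11

Choose coordinates N = (0, 0), T = (1, 0), L = (0, 1), Z = (4, -1).
1. E is the centroid of triangle TLN ⇒ E = (1/3, 1/3)
line ZE meets LN at A = (0, 5/11)
E = Z + t·(A−Z) with t = 11/12, so ZE:EA = 11/12:1/12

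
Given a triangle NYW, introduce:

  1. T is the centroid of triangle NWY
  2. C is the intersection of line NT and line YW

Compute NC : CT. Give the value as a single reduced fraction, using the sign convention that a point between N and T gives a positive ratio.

Work in coordinates with N = (0, 0), Y = (1, 0), W = (0, 1).
1. T is the centroid of triangle NWY ⇒ T = (1/3, 1/3)
2. C is the intersection of line NT and line YW ⇒ C = (1/2, 1/2)
C = N + t·(T−N) with t = 3/2, so NC:CT = t:(1−t) = 3/2:-1/2

NC:CT = -3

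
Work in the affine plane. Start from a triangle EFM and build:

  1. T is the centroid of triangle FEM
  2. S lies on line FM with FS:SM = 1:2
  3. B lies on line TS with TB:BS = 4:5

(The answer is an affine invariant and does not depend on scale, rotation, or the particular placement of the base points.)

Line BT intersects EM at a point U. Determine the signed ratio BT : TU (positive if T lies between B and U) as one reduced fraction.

Assign E = (0, 0), F = (1, 0), M = (0, 1) — the answer is frame-independent, so this choice is without loss of generality.
1. T is the centroid of triangle FEM ⇒ T = (1/3, 1/3)
2. S lies on line FM with FS:SM = 1:2 ⇒ S = (2/3, 1/3)
3. B lies on line TS with TB:BS = 4:5 ⇒ B = (13/27, 1/3)
line BT meets EM at U = (0, 1/3)
T = B + t·(U−B) with t = 4/13, so BT:TU = 4/13:9/13

BT:TU = 4/9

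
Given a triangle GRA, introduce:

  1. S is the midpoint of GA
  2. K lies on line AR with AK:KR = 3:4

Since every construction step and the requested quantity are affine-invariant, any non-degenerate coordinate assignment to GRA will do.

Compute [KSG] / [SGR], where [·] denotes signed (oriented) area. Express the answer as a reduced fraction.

Assign G = (0, 0), R = (1, 0), A = (0, 1) — the answer is frame-independent, so this choice is without loss of generality.
1. S is the midpoint of GA ⇒ S = (0, 1/2)
2. K lies on line AR with AK:KR = 3:4 ⇒ K = (3/7, 4/7)
2·[KSG] = 3/14, 2·[SGR] = 1/2
[KSG]:[SGR] = 3/14:1/2 = 3/7

[KSG]:[SGR] = 3/7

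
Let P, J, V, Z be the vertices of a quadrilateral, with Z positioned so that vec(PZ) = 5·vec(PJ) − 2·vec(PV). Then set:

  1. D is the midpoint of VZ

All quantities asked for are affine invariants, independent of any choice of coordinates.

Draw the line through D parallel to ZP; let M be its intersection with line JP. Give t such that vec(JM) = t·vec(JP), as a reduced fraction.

t = -1/4

Set P = (0, 0), J = (1, 0), V = (0, 1), Z = (5, -2); any affine frame gives the same invariant.
1. D is the midpoint of VZ ⇒ D = (5/2, -1/2)
through D parallel to ZP: direction (-5, 2); meets JP at M = (5/4, 0)
M = J + t·(P−J) with t = -1/4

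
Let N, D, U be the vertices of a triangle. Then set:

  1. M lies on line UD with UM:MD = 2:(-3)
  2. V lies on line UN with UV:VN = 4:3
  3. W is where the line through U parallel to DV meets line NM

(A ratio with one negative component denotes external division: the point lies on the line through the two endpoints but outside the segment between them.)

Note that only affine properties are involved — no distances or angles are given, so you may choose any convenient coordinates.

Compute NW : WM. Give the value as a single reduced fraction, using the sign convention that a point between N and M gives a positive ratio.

NW:WM = 7/8

Set N = (0, 0), D = (1, 0), U = (0, 1); any affine frame gives the same invariant.
1. M lies on line UD with UM:MD = 2:(-3) ⇒ M = (-2, 3)
2. V lies on line UN with UV:VN = 4:3 ⇒ V = (0, 3/7)
3. W is where the line through U parallel to DV meets line NM ⇒ W = (-14/15, 7/5)
W = N + t·(M−N) with t = 7/15, so NW:WM = t:(1−t) = 7/15:8/15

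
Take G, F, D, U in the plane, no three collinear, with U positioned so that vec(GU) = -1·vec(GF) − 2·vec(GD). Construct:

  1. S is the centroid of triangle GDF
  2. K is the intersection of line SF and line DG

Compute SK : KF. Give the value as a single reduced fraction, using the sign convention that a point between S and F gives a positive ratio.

Work in coordinates with G = (0, 0), F = (1, 0), D = (0, 1), U = (-1, -2).
1. S is the centroid of triangle GDF ⇒ S = (1/3, 1/3)
2. K is the intersection of line SF and line DG ⇒ K = (0, 1/2)
K = S + t·(F−S) with t = -1/2, so SK:KF = t:(1−t) = -1/2:3/2

SK:KF = -1/3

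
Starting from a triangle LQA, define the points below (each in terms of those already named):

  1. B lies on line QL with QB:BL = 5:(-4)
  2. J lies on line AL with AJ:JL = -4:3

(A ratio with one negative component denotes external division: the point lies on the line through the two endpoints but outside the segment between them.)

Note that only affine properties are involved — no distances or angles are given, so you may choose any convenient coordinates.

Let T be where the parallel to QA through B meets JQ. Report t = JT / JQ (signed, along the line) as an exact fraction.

t = -1/4

Assign L = (0, 0), Q = (1, 0), A = (0, 1) — the answer is frame-independent, so this choice is without loss of generality.
1. B lies on line QL with QB:BL = 5:(-4) ⇒ B = (-4, 0)
2. J lies on line AL with AJ:JL = -4:3 ⇒ J = (0, -3)
through B parallel to QA: direction (-1, 1); meets JQ at T = (-1/4, -15/4)
T = J + t·(Q−J) with t = -1/4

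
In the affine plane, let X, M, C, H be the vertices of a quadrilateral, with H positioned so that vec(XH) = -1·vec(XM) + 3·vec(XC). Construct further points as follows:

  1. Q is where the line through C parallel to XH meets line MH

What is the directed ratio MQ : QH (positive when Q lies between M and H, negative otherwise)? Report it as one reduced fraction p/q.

MQ:QH = 2

Assign X = (0, 0), M = (1, 0), C = (0, 1), H = (-1, 3) — the answer is frame-independent, so this choice is without loss of generality.
1. Q is where the line through C parallel to XH meets line MH ⇒ Q = (-1/3, 2)
Q = M + t·(H−M) with t = 2/3, so MQ:QH = t:(1−t) = 2/3:1/3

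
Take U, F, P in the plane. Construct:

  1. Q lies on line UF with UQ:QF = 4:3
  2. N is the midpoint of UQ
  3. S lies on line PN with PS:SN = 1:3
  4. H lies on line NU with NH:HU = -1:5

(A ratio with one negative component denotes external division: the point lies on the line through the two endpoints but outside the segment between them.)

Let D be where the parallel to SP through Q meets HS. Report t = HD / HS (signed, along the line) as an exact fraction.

Choose coordinates U = (0, 0), F = (1, 0), P = (0, 1).
1. Q lies on line UF with UQ:QF = 4:3 ⇒ Q = (4/7, 0)
2. N is the midpoint of UQ ⇒ N = (2/7, 0)
3. S lies on line PN with PS:SN = 1:3 ⇒ S = (1/14, 3/4)
4. H lies on line NU with NH:HU = -1:5 ⇒ H = (5/14, 0)
through Q parallel to SP: direction (-1/14, 1/4); meets HS at D = (17/14, -9/4)
D = H + t·(S−H) with t = -3

t = -3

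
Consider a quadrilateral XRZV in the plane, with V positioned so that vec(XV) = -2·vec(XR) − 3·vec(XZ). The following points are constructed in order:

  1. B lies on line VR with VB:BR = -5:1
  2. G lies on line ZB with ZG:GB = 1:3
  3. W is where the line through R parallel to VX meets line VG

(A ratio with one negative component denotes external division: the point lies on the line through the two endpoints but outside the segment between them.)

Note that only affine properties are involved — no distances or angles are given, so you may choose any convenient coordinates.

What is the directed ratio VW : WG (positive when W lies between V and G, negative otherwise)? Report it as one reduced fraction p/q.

VW:WG = -16/19

Work in coordinates with X = (0, 0), R = (1, 0), Z = (0, 1), V = (-2, -3).
1. B lies on line VR with VB:BR = -5:1 ⇒ B = (7/4, 3/4)
2. G lies on line ZB with ZG:GB = 1:3 ⇒ G = (7/16, 15/16)
3. W is where the line through R parallel to VX meets line VG ⇒ W = (-15, -24)
W = V + t·(G−V) with t = -16/3, so VW:WG = t:(1−t) = -16/3:19/3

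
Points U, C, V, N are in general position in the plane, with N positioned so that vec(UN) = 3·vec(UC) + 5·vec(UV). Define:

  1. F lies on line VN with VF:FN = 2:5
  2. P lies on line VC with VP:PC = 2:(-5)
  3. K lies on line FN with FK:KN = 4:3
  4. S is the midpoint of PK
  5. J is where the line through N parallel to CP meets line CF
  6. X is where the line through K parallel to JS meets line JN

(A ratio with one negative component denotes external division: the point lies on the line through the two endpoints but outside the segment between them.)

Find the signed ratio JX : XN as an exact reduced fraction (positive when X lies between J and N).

JX:XN = 19/13

Assign U = (0, 0), C = (1, 0), V = (0, 1), N = (3, 5) — the answer is frame-independent, so this choice is without loss of generality.
1. F lies on line VN with VF:FN = 2:5 ⇒ F = (6/7, 15/7)
2. P lies on line VC with VP:PC = 2:(-5) ⇒ P = (-2/3, 5/3)
3. K lies on line FN with FK:KN = 4:3 ⇒ K = (102/49, 185/49)
4. S is the midpoint of PK ⇒ S = (104/147, 400/147)
5. J is where the line through N parallel to CP meets line CF ⇒ J = (1/2, 15/2)
6. X is where the line through K parallel to JS meets line JN ⇒ X = (127/64, 385/64)
X = J + t·(N−J) with t = 19/32, so JX:XN = t:(1−t) = 19/32:13/32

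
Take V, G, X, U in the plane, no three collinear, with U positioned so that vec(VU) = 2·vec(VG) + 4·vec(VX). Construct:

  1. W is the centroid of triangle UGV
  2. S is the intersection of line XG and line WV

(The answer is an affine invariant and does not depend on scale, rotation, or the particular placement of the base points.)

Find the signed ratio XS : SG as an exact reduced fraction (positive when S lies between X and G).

XS:SG = 3/4

Set V = (0, 0), G = (1, 0), X = (0, 1), U = (2, 4); any affine frame gives the same invariant.
1. W is the centroid of triangle UGV ⇒ W = (1, 4/3)
2. S is the intersection of line XG and line WV ⇒ S = (3/7, 4/7)
S = X + t·(G−X) with t = 3/7, so XS:SG = t:(1−t) = 3/7:4/7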